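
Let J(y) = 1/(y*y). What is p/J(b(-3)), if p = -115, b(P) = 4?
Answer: -1840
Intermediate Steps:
J(y) = y⁻² (J(y) = 1/(y²) = y⁻²)
p/J(b(-3)) = -115/(4⁻²) = -115/1/16 = -115*16 = -1840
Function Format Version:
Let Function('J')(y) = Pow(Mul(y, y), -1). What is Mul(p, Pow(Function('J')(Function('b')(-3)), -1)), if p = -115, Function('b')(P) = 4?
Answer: -1840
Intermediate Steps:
Function('J')(y) = Pow(y, -2) (Function('J')(y) = Pow(Pow(y, 2), -1) = Pow(y, -2))
Mul(p, Pow(Function('J')(Function('b')(-3)), -1)) = Mul(-115, Pow(Pow(4, -2), -1)) = Mul(-115, Pow(Rational(1, 16), -1)) = Mul(-115, 16) = -1840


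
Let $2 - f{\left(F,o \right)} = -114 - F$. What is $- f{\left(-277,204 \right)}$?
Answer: $161$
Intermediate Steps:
$f{\left(F,o \right)} = 116 + F$ ($f{\left(F,o \right)} = 2 - \left(-114 - F\right) = 2 + \left(114 + F\right) = 116 + F$)
$- f{\left(-277,204 \right)} = - (116 - 277) = \left(-1\right) \left(-161\right) = 161$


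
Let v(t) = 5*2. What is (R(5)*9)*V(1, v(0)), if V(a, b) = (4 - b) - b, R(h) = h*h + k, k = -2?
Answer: -3312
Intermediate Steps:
v(t) = 10
R(h) = -2 + h**2 (R(h) = h*h - 2 = h**2 - 2 = -2 + h**2)
V(a, b) = 4 - 2*b
(R(5)*9)*V(1, v(0)) = ((-2 + 5**2)*9)*(4 - 2*10) = ((-2 + 25)*9)*(4 - 20) = (23*9)*(-16) = 207*(-16) = -3312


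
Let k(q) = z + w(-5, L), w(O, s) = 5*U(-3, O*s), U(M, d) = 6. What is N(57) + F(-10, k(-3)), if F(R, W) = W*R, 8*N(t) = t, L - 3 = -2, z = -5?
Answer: -1943/8 ≈ -242.88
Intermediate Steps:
L = 1 (L = 3 - 2 = 1)
N(t) = t/8
w(O, s) = 30 (w(O, s) = 5*6 = 30)
k(q) = 25 (k(q) = -5 + 30 = 25)
F(R, W) = R*W
N(57) + F(-10, k(-3)) = (1/8)*57 - 10*25 = 57/8 - 250 = -1943/8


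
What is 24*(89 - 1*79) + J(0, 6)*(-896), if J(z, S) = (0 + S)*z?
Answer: 240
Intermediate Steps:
J(z, S) = S*z
24*(89 - 1*79) + J(0, 6)*(-896) = 24*(89 - 1*79) + (6*0)*(-896) = 24*(89 - 79) + 0*(-896) = 24*10 + 0 = 240 + 0 = 240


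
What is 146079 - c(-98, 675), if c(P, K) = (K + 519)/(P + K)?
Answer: 84286389/577 ≈ 1.4608e+5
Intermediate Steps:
c(P, K) = (519 + K)/(K + P)
146079 - c(-98, 675) = 146079 - (519 + 675)/(675 - 98) = 146079 - 1194/577 = 84286389/577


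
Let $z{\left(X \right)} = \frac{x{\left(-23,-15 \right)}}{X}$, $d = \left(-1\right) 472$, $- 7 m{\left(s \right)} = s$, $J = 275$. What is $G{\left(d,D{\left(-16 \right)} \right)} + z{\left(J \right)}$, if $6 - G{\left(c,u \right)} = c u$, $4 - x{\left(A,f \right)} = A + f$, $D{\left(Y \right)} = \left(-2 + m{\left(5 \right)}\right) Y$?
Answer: $\frac{39471044}{1925} \approx 20504.0$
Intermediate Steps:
$m{\left(s \right)} = - \frac{s}{7}$
$D{\left(Y \right)} = - \frac{19 Y}{7}$ ($D{\left(Y \right)} = \left(-2 - \frac{5}{7}\right) Y = - \frac{19 Y}{7}$)
$d = -472$
$x{\left(A,f \right)} = 4 - A - f$ ($x{\left(A,f \right)} = 4 - \left(A + f\right) = 4 - A - f$)
$G{\left(c,u \right)} = 6 - c u$
$z{\left(X \right)} = \frac{42}{X}$ ($z{\left(X \right)} = \frac{4 - -23 - -15}{X} = \frac{4 + 23 + 15}{X} = \frac{42}{X}$)
$G{\left(d,D{\left(-16 \right)} \right)} + z{\left(J \right)} = \left(6 - - 472 \left(\left(- \frac{19}{7}\right) \left(-16\right)\right)\right) + \frac{42}{275} = \left(6 - \left(-472\right) \frac{304}{7}\right) + 42 \cdot \frac{1}{275} = \left(6 + \frac{143488}{7}\right) + \frac{42}{275} = \frac{143530}{7} + \frac{42}{275} = \frac{39471044}{1925}$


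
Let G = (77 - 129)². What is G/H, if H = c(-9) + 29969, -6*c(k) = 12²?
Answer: 2704/29945 ≈ 0.090299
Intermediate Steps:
c(k) = -24 (c(k) = -⅙*12² = -⅙*144 = -24)
H = 29945 (H = -24 + 29969 = 29945)
G = 2704 (G = (-52)² = 2704)
G/H = 2704/29945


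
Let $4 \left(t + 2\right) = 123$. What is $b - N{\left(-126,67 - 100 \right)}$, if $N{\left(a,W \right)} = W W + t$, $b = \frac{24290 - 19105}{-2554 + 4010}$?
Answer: $- \frac{1622259}{1456} \approx -1114.2$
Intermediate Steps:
$t = \frac{115}{4}$ ($t = -2 + \frac{1}{4} \cdot 123 = -2 + \frac{123}{4} = \frac{115}{4} \approx 28.75$)
$b = \frac{5185}{1456} \approx 3.5611$
$N{\left(a,W \right)} = \frac{115}{4} + W^{2}$ ($N{\left(a,W \right)} = W W + \frac{115}{4} = W^{2} + \frac{115}{4} = \frac{115}{4} + W^{2}$)
$b - N{\left(-126,67 - 100 \right)} = \frac{5185}{1456} - \left(\frac{115}{4} + \left(67 - 100\right)^{2}\right) = \frac{5185}{1456} - \left(\frac{115}{4} + \left(-33\right)^{2}\right) = \frac{5185}{1456} - \left(\frac{115}{4} + 1089\right) = \frac{5185}{1456} - \frac{4471}{4} = - \frac{1622259}{1456}$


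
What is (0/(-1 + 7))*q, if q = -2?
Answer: 0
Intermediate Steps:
(0/(-1 + 7))*q = (0/(-1 + 7))*(-2) = (0/6)*(-2) = (0*(⅙))*(-2) = 0*(-2) = 0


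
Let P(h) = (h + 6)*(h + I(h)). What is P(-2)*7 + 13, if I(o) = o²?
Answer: 69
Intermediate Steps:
P(h) = (6 + h)*(h + h²) (P(h) = (h + 6)*(h + h²) = (6 + h)*(h + h²))
P(-2)*7 + 13 = -2*(6 + (-2)² + 7*(-2))*7 + 13 = -2*(6 + 4 - 14)*7 + 13 = -2*(-4)*7 + 13 = 8*7 + 13 = 56 + 13 = 69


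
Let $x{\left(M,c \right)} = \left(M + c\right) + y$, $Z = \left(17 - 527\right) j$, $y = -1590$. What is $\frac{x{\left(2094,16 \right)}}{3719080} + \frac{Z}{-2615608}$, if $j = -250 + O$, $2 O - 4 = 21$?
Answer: $- \frac{11227836221}{243191385016} \approx -0.046169$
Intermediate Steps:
$O = \frac{25}{2}$ ($O = 2 + \frac{1}{2} \cdot 21 = 2 + \frac{21}{2} = \frac{25}{2} \approx 12.5$)
$j = - \frac{475}{2}$ ($j = -250 + \frac{25}{2} = - \frac{475}{2} \approx -237.5$)
$Z = 121125$ ($Z = \left(17 - 527\right) \left(- \frac{475}{2}\right) = \left(-510\right) \left(- \frac{475}{2}\right) = 121125$)
$x{\left(M,c \right)} = -1590 + M + c$ ($x{\left(M,c \right)} = \left(M + c\right) - 1590 = -1590 + M + c$)
$\frac{x{\left(2094,16 \right)}}{3719080} + \frac{Z}{-2615608} = \frac{-1590 + 2094 + 16}{3719080} + \frac{121125}{-2615608} = 520 \cdot \frac{1}{3719080} + 121125 \left(- \frac{1}{2615608}\right) = \frac{13}{92977} - \frac{121125}{2615608} = - \frac{11227836221}{243191385016}$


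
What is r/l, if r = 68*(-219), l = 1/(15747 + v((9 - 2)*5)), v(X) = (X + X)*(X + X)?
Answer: -307475124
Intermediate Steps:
v(X) = 4*X² (v(X) = (2*X)*(2*X) = 4*X²)
l = 1/20647 (l = 1/(15747 + 4*((9 - 2)*5)²) = 1/(15747 + 4*(7*5)²) = 1/(15747 + 4*35²) = 1/(15747 + 4*1225) = 1/(15747 + 4900) = 1/20647 ≈ 4.8433e-5)
r = -14892
r/l = -14892/1/20647 = -14892*20647 = -307475124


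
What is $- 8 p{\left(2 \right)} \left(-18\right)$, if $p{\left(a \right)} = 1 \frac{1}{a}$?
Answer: $72$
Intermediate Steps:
$p{\left(a \right)} = \frac{1}{a}$
$- 8 p{\left(2 \right)} \left(-18\right) = - \frac{8}{2} \left(-18\right) = \left(-8\right) \frac{1}{2} \left(-18\right) = \left(-4\right) \left(-18\right) = 72$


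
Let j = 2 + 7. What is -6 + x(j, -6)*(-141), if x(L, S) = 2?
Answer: -288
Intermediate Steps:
j = 9
-6 + x(j, -6)*(-141) = -6 + 2*(-141) = -6 - 282 = -288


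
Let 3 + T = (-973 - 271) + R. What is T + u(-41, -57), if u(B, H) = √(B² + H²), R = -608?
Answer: -1855 + √4930 ≈ -1784.8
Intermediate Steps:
T = -1855 (T = -3 + ((-973 - 271) - 608) = -3 + (-1244 - 608) = -3 - 1852 = -1855)
T + u(-41, -57) = -1855 + √((-41)² + (-57)²) = -1855 + √(1681 + 3249) = -1855 + √4930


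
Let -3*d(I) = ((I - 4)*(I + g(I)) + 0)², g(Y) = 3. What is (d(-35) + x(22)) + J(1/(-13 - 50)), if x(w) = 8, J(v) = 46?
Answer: -519114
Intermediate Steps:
d(I) = -(-4 + I)²*(3 + I)²/3 (d(I) = -((I - 4)*(I + 3) + 0)²/3 = -((-4 + I)*(3 + I) + 0)²/3 = -(-4 + I)²*(3 + I)²/3)
(d(-35) + x(22)) + J(1/(-13 - 50)) = (-(-4 - 35)²*(3 - 35)²/3 + 8) + 46 = (-⅓*(-39)²*(-32)² + 8) + 46 = (-⅓*1521*1024 + 8) + 46 = (-519168 + 8) + 46 = -519160 + 46 = -519114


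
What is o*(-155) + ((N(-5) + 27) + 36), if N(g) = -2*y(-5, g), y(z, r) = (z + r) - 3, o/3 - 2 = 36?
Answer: -17581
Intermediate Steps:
o = 114 (o = 6 + 3*36 = 6 + 108 = 114)
y(z, r) = -3 + r + z (y(z, r) = (r + z) - 3 = -3 + r + z)
N(g) = 16 - 2*g (N(g) = -2*(-3 + g - 5) = -2*(-8 + g) = 16 - 2*g)
o*(-155) + ((N(-5) + 27) + 36) = 114*(-155) + (((16 - 2*(-5)) + 27) + 36) = -17670 + (((16 + 10) + 27) + 36) = -17670 + ((26 + 27) + 36) = -17670 + (53 + 36) = -17670 + 89 = -17581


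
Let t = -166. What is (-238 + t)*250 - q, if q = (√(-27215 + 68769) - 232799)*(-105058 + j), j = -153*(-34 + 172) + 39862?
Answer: -20092982690 + 86310*√41554 ≈ -2.0075e+10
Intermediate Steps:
j = 18748 (j = -153*138 + 39862 = -21114 + 39862 = 18748)
q = 20092881690 - 86310*√41554 (q = (√(-27215 + 68769) - 232799)*(-105058 + 18748) = (√41554 - 232799)*(-86310) = (-232799 + √41554)*(-86310) = 20092881690 - 86310*√41554 ≈ 2.0075e+10)
(-238 + t)*250 - q = (-238 - 166)*250 - (20092881690 - 86310*√41554) = -404*250 + (-20092881690 + 86310*√41554) = -101000 + (-20092881690 + 86310*√41554) = -20092982690 + 86310*√41554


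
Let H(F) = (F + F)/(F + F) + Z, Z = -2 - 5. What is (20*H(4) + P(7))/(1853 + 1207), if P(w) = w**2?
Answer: -71/3060 ≈ -0.023203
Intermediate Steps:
Z = -7
H(F) = -6 (H(F) = (F + F)/(F + F) - 7 = (2*F)/((2*F)) - 7 = (2*F)*(1/(2*F)) - 7 = 1 - 7 = -6)
(20*H(4) + P(7))/(1853 + 1207) = (20*(-6) + 7**2)/(1853 + 1207) = (-120 + 49)/3060 = -71*1/3060 = -71/3060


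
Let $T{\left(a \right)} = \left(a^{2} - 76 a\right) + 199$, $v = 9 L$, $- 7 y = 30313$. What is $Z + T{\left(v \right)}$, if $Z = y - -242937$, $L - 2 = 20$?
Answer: $\frac{1840731}{7} \approx 2.6296 \cdot 10^{5}$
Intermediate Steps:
$y = - \frac{30313}{7}$ ($y = \left(- \frac{1}{7}\right) 30313 = - \frac{30313}{7} \approx -4330.4$)
$L = 22$ ($L = 2 + 20 = 22$)
$v = 198$ ($v = 9 \cdot 22 = 198$)
$Z = \frac{1670246}{7}$ ($Z = - \frac{30313}{7} - -242937 = - \frac{30313}{7} + 242937 = \frac{1670246}{7} \approx 2.3861 \cdot 10^{5}$)
$T{\left(a \right)} = 199 + a^{2} - 76 a$
$Z + T{\left(v \right)} = \frac{1670246}{7} + \left(199 + 198^{2} - 15048\right) = \frac{1670246}{7} + \left(199 + 39204 - 15048\right) = \frac{1670246}{7} + 24355 = \frac{1840731}{7}$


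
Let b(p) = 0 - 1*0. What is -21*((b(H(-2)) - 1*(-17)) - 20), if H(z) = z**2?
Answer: 63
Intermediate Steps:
b(p) = 0 (b(p) = 0 + 0 = 0)
-21*((b(H(-2)) - 1*(-17)) - 20) = -21*((0 - 1*(-17)) - 20) = -21*((0 + 17) - 20) = -21*(17 - 20) = -21*(-3) = 63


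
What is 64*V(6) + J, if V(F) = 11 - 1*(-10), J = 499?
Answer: 1843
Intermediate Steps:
V(F) = 21 (V(F) = 11 + 10 = 21)
64*V(6) + J = 64*21 + 499 = 1344 + 499 = 1843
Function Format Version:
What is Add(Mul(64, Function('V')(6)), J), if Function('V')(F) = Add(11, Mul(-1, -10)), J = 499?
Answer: 1843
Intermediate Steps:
Function('V')(F) = 21 (Function('V')(F) = Add(11, 10) = 21)
Add(Mul(64, Function('V')(6)), J) = Add(Mul(64, 21), 499) = Add(1344, 499) = 1843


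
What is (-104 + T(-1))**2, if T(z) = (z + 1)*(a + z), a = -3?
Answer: 10816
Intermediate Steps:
T(z) = (1 + z)*(-3 + z) (T(z) = (z + 1)*(-3 + z) = (1 + z)*(-3 + z))
(-104 + T(-1))**2 = (-104 + (-3 + (-1)**2 - 2*(-1)))**2 = (-104 + (-3 + 1 + 2))**2 = (-104 + 0)**2 = (-104)**2 = 10816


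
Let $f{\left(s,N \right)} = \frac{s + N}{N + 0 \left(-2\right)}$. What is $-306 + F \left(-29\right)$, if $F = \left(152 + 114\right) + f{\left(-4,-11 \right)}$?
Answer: $- \frac{88655}{11} \approx -8059.5$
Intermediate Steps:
$f{\left(s,N \right)} = \frac{N + s}{N}$ ($f{\left(s,N \right)} = \frac{N + s}{N + 0} = \frac{N + s}{N}$)
$F = \frac{2941}{11}$ ($F = \left(152 + 114\right) + \frac{-11 - 4}{-11} = 266 - - \frac{15}{11} = 266 + \frac{15}{11} = \frac{2941}{11} \approx 267.36$)
$-306 + F \left(-29\right) = -306 + \frac{2941}{11} \left(-29\right) = -306 - \frac{85289}{11} = - \frac{88655}{11}$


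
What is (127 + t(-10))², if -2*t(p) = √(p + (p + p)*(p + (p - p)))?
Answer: (254 - √190)²/4 ≈ 14426.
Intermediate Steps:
t(p) = -√(p + 2*p²)/2 (t(p) = -√(p + (p + p)*(p + (p - p)))/2 = -√(p + (2*p)*(p + 0))/2 = -√(p + (2*p)*p)/2 = -√(p + 2*p²)/2)
(127 + t(-10))² = (127 - √190/2)²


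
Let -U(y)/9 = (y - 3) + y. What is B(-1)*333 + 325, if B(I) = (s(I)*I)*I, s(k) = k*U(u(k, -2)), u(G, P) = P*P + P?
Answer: 3322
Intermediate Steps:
u(G, P) = P + P² (u(G, P) = P² + P = P + P²)
U(y) = 27 - 18*y (U(y) = -9*((y - 3) + y) = -9*((-3 + y) + y) = -9*(-3 + 2*y) = 27 - 18*y)
s(k) = -9*k (s(k) = k*(27 - (-36)*(1 - 2)) = k*(27 - (-36)*(-1)) = k*(27 - 18*2) = k*(27 - 36) = k*(-9) = -9*k)
B(I) = -9*I³ (B(I) = ((-9*I)*I)*I = (-9*I²)*I = -9*I³)
B(-1)*333 + 325 = -9*(-1)³*333 + 325 = -9*(-1)*333 + 325 = 9*333 + 325 = 2997 + 325 = 3322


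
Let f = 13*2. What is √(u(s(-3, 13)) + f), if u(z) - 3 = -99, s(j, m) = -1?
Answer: I*√70 ≈ 8.3666*I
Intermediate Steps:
u(z) = -96 (u(z) = 3 - 99 = -96)
f = 26
√(u(s(-3, 13)) + f) = √(-96 + 26) = √(-70) = I*√70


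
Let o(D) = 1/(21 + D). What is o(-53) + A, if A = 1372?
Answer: 43903/32 ≈ 1372.0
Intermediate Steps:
o(-53) + A = 1/(21 - 53) + 1372 = 1/(-32) + 1372 = -1/32 + 1372 = 43903/32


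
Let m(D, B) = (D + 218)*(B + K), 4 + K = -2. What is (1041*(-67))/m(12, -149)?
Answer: 69747/35650 ≈ 1.9564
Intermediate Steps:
K = -6 (K = -4 - 2 = -6)
m(D, B) = (-6 + B)*(218 + D) (m(D, B) = (D + 218)*(B - 6) = (218 + D)*(-6 + B) = (-6 + B)*(218 + D))
(1041*(-67))/m(12, -149) = (1041*(-67))/(-1308 - 6*12 + 218*(-149) - 149*12) = -69747/(-1308 - 72 - 32482 - 1788) = -69747/(-35650) = -69747*(-1/35650) = 69747/35650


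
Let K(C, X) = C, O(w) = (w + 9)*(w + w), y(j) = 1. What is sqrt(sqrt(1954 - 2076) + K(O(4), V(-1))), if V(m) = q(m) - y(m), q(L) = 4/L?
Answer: sqrt(104 + I*sqrt(122)) ≈ 10.212 + 0.54078*I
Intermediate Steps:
O(w) = 2*w*(9 + w) (O(w) = (9 + w)*(2*w) = 2*w*(9 + w))
V(m) = -1 + 4/m (V(m) = 4/m - 1*1 = 4/m - 1 = -1 + 4/m)
sqrt(sqrt(1954 - 2076) + K(O(4), V(-1))) = sqrt(sqrt(1954 - 2076) + 2*4*(9 + 4)) = sqrt(sqrt(-122) + 2*4*13) = sqrt(I*sqrt(122) + 104) = sqrt(104 + I*sqrt(122))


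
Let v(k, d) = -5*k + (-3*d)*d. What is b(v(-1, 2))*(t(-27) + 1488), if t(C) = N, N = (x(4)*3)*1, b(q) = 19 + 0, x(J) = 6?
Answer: 28614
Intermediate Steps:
v(k, d) = -5*k - 3*d²
b(q) = 19
N = 18 (N = (6*3)*1 = 18*1 = 18)
t(C) = 18
b(v(-1, 2))*(t(-27) + 1488) = 19*(18 + 1488) = 19*1506 = 28614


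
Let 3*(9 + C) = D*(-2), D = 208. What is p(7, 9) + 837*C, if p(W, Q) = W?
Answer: -123590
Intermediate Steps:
C = -443/3 (C = -9 + (208*(-2))/3 = -9 + (1/3)*(-416) = -9 - 416/3 = -443/3 ≈ -147.67)
p(7, 9) + 837*C = 7 + 837*(-443/3) = 7 - 123597 = -123590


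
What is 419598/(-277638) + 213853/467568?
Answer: -22802813075/21635774064 ≈ -1.0539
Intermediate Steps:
419598/(-277638) + 213853/467568 = 419598*(-1/277638) + 213853*(1/467568) = -69933/46273 + 213853/467568 = -22802813075/21635774064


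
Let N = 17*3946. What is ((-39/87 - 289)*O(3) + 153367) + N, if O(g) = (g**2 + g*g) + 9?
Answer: 6166383/29 ≈ 2.1263e+5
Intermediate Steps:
N = 67082
O(g) = 9 + 2*g**2 (O(g) = (g**2 + g**2) + 9 = 2*g**2 + 9 = 9 + 2*g**2)
((-39/87 - 289)*O(3) + 153367) + N = ((-39/87 - 289)*(9 + 2*3**2) + 153367) + 67082 = ((-39*1/87 - 289)*(9 + 2*9) + 153367) + 67082 = ((-13/29 - 289)*(9 + 18) + 153367) + 67082 = (-8394/29*27 + 153367) + 67082 = (-226638/29 + 153367) + 67082 = 4221005/29 + 67082 = 6166383/29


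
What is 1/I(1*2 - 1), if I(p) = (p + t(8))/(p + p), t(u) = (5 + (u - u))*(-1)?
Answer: -½ ≈ -0.50000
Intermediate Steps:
t(u) = -5 (t(u) = (5 + 0)*(-1) = 5*(-1) = -5)
I(p) = (-5 + p)/(2*p) (I(p) = (p - 5)/(p + p) = (-5 + p)/((2*p)) = (-5 + p)*(1/(2*p)) = (-5 + p)/(2*p))
1/I(1*2 - 1) = 1/((-5 + (1*2 - 1))/(2*(1*2 - 1))) = 1/((-5 + (2 - 1))/(2*(2 - 1))) = 1/((½)*(-5 + 1)/1) = 1/((½)*1*(-4)) = 1/(-2) = -½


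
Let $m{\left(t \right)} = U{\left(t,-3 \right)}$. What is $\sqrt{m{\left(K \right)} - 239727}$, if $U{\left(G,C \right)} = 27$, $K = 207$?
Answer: $10 i \sqrt{2397} \approx 489.59 i$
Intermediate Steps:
$m{\left(t \right)} = 27$
$\sqrt{m{\left(K \right)} - 239727} = \sqrt{27 - 239727} = \sqrt{-239700} = 10 i \sqrt{2397}$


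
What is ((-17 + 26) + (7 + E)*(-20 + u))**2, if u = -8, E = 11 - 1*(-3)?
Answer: 335241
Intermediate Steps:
E = 14 (E = 11 + 3 = 14)
((-17 + 26) + (7 + E)*(-20 + u))**2 = ((-17 + 26) + (7 + 14)*(-20 - 8))**2 = (9 + 21*(-28))**2 = (9 - 588)**2 = (-579)**2 = 335241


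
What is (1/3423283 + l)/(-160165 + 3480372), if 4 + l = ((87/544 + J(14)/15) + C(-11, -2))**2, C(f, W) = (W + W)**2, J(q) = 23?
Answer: 70445603867283907/756812474242308633600 ≈ 9.3082e-5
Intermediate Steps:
C(f, W) = 4*W**2 (C(f, W) = (2*W)**2 = 4*W**2)
l = 20578375729/66585600 (l = -4 + ((87/544 + 23/15) + 4*(-2)**2)**2 = -4 + ((87*(1/544) + 23*(1/15)) + 4*4)**2 = -4 + ((87/544 + 23/15) + 16)**2 = -4 + (13817/8160 + 16)**2 = -4 + (144377/8160)**2 = -4 + 20844718129/66585600 = 20578375729/66585600 ≈ 309.05)
(1/3423283 + l)/(-160165 + 3480372) = (1/3423283 + 20578375729/66585600)/(-160165 + 3480372) = (1/3423283 + 20578375729/66585600)/3320207 = (70445603867283907/227941352524800)*(1/3320207) = 70445603867283907/756812474242308633600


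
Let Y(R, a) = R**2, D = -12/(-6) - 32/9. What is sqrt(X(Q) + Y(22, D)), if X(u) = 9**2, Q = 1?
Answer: sqrt(565) ≈ 23.770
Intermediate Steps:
D = -14/9 (D = -12*(-1/6) - 32*1/9 = 2 - 32/9 = -14/9 ≈ -1.5556)
X(u) = 81
sqrt(X(Q) + Y(22, D)) = sqrt(81 + 22**2) = sqrt(81 + 484) = sqrt(565)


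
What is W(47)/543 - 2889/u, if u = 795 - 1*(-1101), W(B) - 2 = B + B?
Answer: -154079/114392 ≈ -1.3469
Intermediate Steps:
W(B) = 2 + 2*B (W(B) = 2 + (B + B) = 2 + 2*B)
u = 1896 (u = 795 + 1101 = 1896)
W(47)/543 - 2889/u = (2 + 2*47)/543 - 2889/1896 = (2 + 94)*(1/543) - 2889*1/1896 = 96*(1/543) - 963/632 = 32/181 - 963/632 = -154079/114392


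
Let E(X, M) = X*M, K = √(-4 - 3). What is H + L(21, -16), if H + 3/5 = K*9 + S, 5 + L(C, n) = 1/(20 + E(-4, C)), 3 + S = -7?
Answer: -4997/320 + 9*I*√7 ≈ -15.616 + 23.812*I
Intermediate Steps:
S = -10 (S = -3 - 7 = -10)
K = I*√7 (K = √(-7) = I*√7 ≈ 2.6458*I)
E(X, M) = M*X
L(C, n) = -5 + 1/(20 - 4*C) (L(C, n) = -5 + 1/(20 + C*(-4)) = -5 + 1/(20 - 4*C))
H = -53/5 + 9*I*√7 (H = -⅗ + ((I*√7)*9 - 10) = -⅗ + (9*I*√7 - 10) = -⅗ + (-10 + 9*I*√7) = -53/5 + 9*I*√7 ≈ -10.6 + 23.812*I)
H + L(21, -16) = (-53/5 + 9*I*√7) + (-99 + 20*21)/(4*(5 - 1*21)) = (-53/5 + 9*I*√7) + (-99 + 420)/(4*(5 - 21)) = (-53/5 + 9*I*√7) + (¼)*321/(-16) = (-53/5 + 9*I*√7) + (¼)*(-1/16)*321 = (-53/5 + 9*I*√7) - 321/64 = -4997/320 + 9*I*√7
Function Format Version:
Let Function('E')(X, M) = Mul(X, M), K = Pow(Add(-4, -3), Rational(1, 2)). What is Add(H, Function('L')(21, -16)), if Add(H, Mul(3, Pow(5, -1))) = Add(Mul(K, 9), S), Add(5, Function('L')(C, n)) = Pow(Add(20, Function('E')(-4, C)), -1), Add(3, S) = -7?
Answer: Add(Rational(-4997, 320), Mul(9, I, Pow(7, Rational(1, 2)))) ≈ Add(-15.616, Mul(23.812, I))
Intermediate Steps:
S = -10 (S = Add(-3, -7) = -10)
K = Mul(I, Pow(7, Rational(1, 2))) (K = Pow(-7, Rational(1, 2)) = Mul(I, Pow(7, Rational(1, 2))) ≈ Mul(2.6458, I))
Function('E')(X, M) = Mul(M, X)
Function('L')(C, n) = Add(-5, Pow(Add(20, Mul(-4, C)), -1)) (Function('L')(C, n) = Add(-5, Pow(Add(20, Mul(C, -4)), -1)) = Add(-5, Pow(Add(20, Mul(-4, C)), -1)))
H = Add(Rational(-53, 5), Mul(9, I, Pow(7, Rational(1, 2)))) (H = Add(Rational(-3, 5), Add(Mul(Mul(I, Pow(7, Rational(1, 2))), 9), -10)) = Add(Rational(-3, 5), Add(Mul(9, I, Pow(7, Rational(1, 2))), -10)) = Add(Rational(-3, 5), Add(-10, Mul(9, I, Pow(7, Rational(1, 2))))) = Add(Rational(-53, 5), Mul(9, I, Pow(7, Rational(1, 2)))) ≈ Add(-10.600, Mul(23.812, I)))
Add(H, Function('L')(21, -16)) = Add(Add(Rational(-53, 5), Mul(9, I, Pow(7, Rational(1, 2)))), Mul(Rational(1, 4), Pow(Add(5, Mul(-1, 21)), -1), Add(-99, Mul(20, 21)))) = Add(Add(Rational(-53, 5), Mul(9, I, Pow(7, Rational(1, 2)))), Mul(Rational(1, 4), Pow(Add(5, -21), -1), Add(-99, 420))) = Add(Add(Rational(-53, 5), Mul(9, I, Pow(7, Rational(1, 2)))), Mul(Rational(1, 4), Pow(-16, -1), 321)) = Add(Add(Rational(-53, 5), Mul(9, I, Pow(7, Rational(1, 2)))), Mul(Rational(1, 4), Rational(-1, 16), 321)) = Add(Add(Rational(-53, 5), Mul(9, I, Pow(7, Rational(1, 2)))), Rational(-321, 64)) = Add(Rational(-4997, 320), Mul(9, I, Pow(7, Rational(1, 2))))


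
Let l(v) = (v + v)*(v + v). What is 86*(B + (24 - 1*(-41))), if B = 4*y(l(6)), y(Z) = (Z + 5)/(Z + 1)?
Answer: 861806/145 ≈ 5943.5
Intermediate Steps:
l(v) = 4*v² (l(v) = (2*v)*(2*v) = 4*v²)
y(Z) = (5 + Z)/(1 + Z)
B = 596/145 (B = 4*((5 + 4*6²)/(1 + 4*6²)) = 4*((5 + 4*36)/(1 + 4*36)) = 4*((5 + 144)/(1 + 144)) = 4*(149/145) = 596/145 ≈ 4.1103)
86*(B + (24 - 1*(-41))) = 86*(596/145 + (24 - 1*(-41))) = 86*(596/145 + (24 + 41)) = 86*(596/145 + 65) = 86*(10021/145) = 861806/145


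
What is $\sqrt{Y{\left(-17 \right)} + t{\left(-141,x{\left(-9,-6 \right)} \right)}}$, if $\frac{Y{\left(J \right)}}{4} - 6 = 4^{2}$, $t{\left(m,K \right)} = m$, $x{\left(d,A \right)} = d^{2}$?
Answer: $i \sqrt{53} \approx 7.2801 i$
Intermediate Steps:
$Y{\left(J \right)} = 88$ ($Y{\left(J \right)} = 24 + 4 \cdot 4^{2} = 24 + 4 \cdot 16 = 24 + 64 = 88$)
$\sqrt{Y{\left(-17 \right)} + t{\left(-141,x{\left(-9,-6 \right)} \right)}} = \sqrt{88 - 141} = \sqrt{-53} = i \sqrt{53}$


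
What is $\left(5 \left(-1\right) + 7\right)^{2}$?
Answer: $4$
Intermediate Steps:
$\left(5 \left(-1\right) + 7\right)^{2} = \left(-5 + 7\right)^{2} = 2^{2} = 4$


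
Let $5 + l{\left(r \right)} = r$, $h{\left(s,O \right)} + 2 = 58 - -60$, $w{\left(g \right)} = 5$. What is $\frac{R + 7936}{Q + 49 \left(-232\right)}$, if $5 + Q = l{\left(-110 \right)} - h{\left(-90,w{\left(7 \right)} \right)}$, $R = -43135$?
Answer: $\frac{11733}{3868} \approx 3.0334$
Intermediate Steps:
$h{\left(s,O \right)} = 116$ ($h{\left(s,O \right)} = -2 + \left(58 - -60\right) = -2 + \left(58 + 60\right) = -2 + 118 = 116$)
$l{\left(r \right)} = -5 + r$
$Q = -236$ ($Q = -5 - 231 = -236$)
$\frac{R + 7936}{Q + 49 \left(-232\right)} = \frac{-43135 + 7936}{-236 + 49 \left(-232\right)} = - \frac{35199}{-236 - 11368} = - \frac{35199}{-11604} = \left(-35199\right) \left(- \frac{1}{11604}\right) = \frac{11733}{3868}$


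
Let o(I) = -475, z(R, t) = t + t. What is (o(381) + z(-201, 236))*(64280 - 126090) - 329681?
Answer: -144251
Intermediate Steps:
z(R, t) = 2*t
(o(381) + z(-201, 236))*(64280 - 126090) - 329681 = (-475 + 2*236)*(64280 - 126090) - 329681 = (-475 + 472)*(-61810) - 329681 = -3*(-61810) - 329681 = 185430 - 329681 = -144251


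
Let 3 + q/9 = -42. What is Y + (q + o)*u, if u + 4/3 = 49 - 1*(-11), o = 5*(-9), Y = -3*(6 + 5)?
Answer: -26433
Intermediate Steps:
Y = -33 (Y = -3*11 = -33)
o = -45
q = -405 (q = -27 + 9*(-42) = -27 - 378 = -405)
u = 176/3 (u = -4/3 + (49 - 1*(-11)) = -4/3 + (49 + 11) = -4/3 + 60 = 176/3 ≈ 58.667)
Y + (q + o)*u = -33 + (-405 - 45)*(176/3) = -33 - 450*176/3 = -33 - 26400 = -26433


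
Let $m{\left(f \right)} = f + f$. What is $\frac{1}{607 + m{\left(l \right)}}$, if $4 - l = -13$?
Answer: $\frac{1}{641} \approx 0.0015601$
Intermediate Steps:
$l = 17$ ($l = 4 - -13 = 4 + 13 = 17$)
$m{\left(f \right)} = 2 f$
$\frac{1}{607 + m{\left(l \right)}} = \frac{1}{607 + 2 \cdot 17} = \frac{1}{607 + 34} = \frac{1}{641}$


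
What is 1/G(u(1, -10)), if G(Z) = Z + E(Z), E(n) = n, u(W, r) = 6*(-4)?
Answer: -1/48 ≈ -0.020833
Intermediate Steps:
u(W, r) = -24
G(Z) = 2*Z (G(Z) = Z + Z = 2*Z)
1/G(u(1, -10)) = 1/(2*(-24)) = 1/(-48) = -1/48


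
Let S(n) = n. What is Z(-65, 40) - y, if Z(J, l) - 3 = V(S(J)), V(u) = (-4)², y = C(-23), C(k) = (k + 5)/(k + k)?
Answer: 428/23 ≈ 18.609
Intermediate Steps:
C(k) = (5 + k)/(2*k) (C(k) = (5 + k)/((2*k)) = (5 + k)*(1/(2*k)) = (5 + k)/(2*k))
y = 9/23 (y = (½)*(5 - 23)/(-23) = (½)*(-1/23)*(-18) = 9/23 ≈ 0.39130)
V(u) = 16
Z(J, l) = 19 (Z(J, l) = 3 + 16 = 19)
Z(-65, 40) - y = 19 - 1*9/23 = 19 - 9/23 = 428/23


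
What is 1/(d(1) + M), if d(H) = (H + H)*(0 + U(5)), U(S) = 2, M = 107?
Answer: 1/111 ≈ 0.0090090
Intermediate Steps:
d(H) = 4*H (d(H) = (H + H)*(0 + 2) = (2*H)*2 = 4*H)
1/(d(1) + M) = 1/(4*1 + 107) = 1/(4 + 107) = 1/111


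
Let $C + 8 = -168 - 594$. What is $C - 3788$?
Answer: $-4558$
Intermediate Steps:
$C = -770$ ($C = -8 - 762 = -770$)
$C - 3788 = -770 - 3788 = -4558$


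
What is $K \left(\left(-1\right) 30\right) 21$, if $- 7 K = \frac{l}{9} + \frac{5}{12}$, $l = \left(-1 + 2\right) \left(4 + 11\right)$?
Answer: $\frac{375}{2} \approx 187.5$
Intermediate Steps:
$l = 15$ ($l = 1 \cdot 15 = 15$)
$K = - \frac{25}{84}$ ($K = - \frac{\frac{15}{9} + \frac{5}{12}}{7} = - \frac{15 \cdot \frac{1}{9} + 5 \cdot \frac{1}{12}}{7} = - \frac{\frac{5}{3} + \frac{5}{12}}{7} = \left(- \frac{1}{7}\right) \frac{25}{12} = - \frac{25}{84} \approx -0.29762$)
$K \left(\left(-1\right) 30\right) 21 = - \frac{25 \left(\left(-1\right) 30\right)}{84} \cdot 21 = \left(- \frac{25}{84}\right) \left(-30\right) 21 = \frac{125}{14} \cdot 21 = \frac{375}{2}$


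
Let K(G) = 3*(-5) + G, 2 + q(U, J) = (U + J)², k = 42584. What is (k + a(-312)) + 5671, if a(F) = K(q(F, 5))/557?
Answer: 26972267/557 ≈ 48424.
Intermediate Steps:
q(U, J) = -2 + (J + U)² (q(U, J) = -2 + (U + J)² = -2 + (J + U)²)
K(G) = -15 + G
a(F) = -17/557 + (5 + F)²/557 (a(F) = (-15 + (-2 + (5 + F)²))/557 = (-17 + (5 + F)²)*(1/557) = -17/557 + (5 + F)²/557)
(k + a(-312)) + 5671 = (42584 + (-17/557 + (5 - 312)²/557)) + 5671 = (42584 + (-17/557 + (1/557)*(-307)²)) + 5671 = (42584 + (-17/557 + (1/557)*94249)) + 5671 = (42584 + (-17/557 + 94249/557)) + 5671 = (42584 + 94232/557) + 5671 = 23813520/557 + 5671 = 26972267/557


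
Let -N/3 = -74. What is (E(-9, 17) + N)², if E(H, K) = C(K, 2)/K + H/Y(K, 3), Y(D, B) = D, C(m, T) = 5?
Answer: 14212900/289 ≈ 49180.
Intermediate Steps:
N = 222 (N = -3*(-74) = 222)
E(H, K) = 5/K + H/K
(E(-9, 17) + N)² = ((5 - 9)/17 + 222)² = ((1/17)*(-4) + 222)² = (-4/17 + 222)² = (3770/17)² = 14212900/289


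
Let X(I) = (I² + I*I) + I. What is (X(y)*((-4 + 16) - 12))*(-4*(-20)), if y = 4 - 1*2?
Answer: 0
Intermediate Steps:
y = 2 (y = 4 - 2 = 2)
X(I) = I + 2*I² (X(I) = (I² + I²) + I = 2*I² + I = I + 2*I²)
(X(y)*((-4 + 16) - 12))*(-4*(-20)) = ((2*(1 + 2*2))*((-4 + 16) - 12))*(-4*(-20)) = ((2*(1 + 4))*(12 - 12))*80 = ((2*5)*0)*80 = (10*0)*80 = 0*80 = 0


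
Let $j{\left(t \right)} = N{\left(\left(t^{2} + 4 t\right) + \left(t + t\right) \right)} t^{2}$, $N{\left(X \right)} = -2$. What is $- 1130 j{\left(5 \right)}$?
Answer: $56500$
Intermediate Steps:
$j{\left(t \right)} = - 2 t^{2}$
$- 1130 j{\left(5 \right)} = - 1130 \left(- 2 \cdot 5^{2}\right) = - 1130 \left(\left(-2\right) 25\right) = \left(-1130\right) \left(-50\right) = 56500$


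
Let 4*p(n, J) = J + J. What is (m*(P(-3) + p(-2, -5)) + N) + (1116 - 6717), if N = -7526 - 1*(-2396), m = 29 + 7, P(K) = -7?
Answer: -11073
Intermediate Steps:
m = 36
p(n, J) = J/2 (p(n, J) = (J + J)/4 = (2*J)/4 = J/2)
N = -5130 (N = -7526 + 2396 = -5130)
(m*(P(-3) + p(-2, -5)) + N) + (1116 - 6717) = (36*(-7 + (1/2)*(-5)) - 5130) + (1116 - 6717) = (36*(-7 - 5/2) - 5130) - 5601 = (36*(-19/2) - 5130) - 5601 = (-342 - 5130) - 5601 = -5472 - 5601 = -11073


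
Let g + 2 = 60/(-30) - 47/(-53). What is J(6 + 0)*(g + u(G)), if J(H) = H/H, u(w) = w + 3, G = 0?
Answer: -6/53 ≈ -0.11321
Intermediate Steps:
u(w) = 3 + w
g = -165/53 (g = -2 + (60/(-30) - 47/(-53)) = -2 + (60*(-1/30) - 47*(-1/53)) = -2 + (-2 + 47/53) = -2 - 59/53 = -165/53 ≈ -3.1132)
J(H) = 1
J(6 + 0)*(g + u(G)) = 1*(-165/53 + (3 + 0)) = 1*(-165/53 + 3) = 1*(-6/53) = -6/53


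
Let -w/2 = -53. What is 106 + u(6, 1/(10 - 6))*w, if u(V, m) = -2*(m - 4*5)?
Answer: 4293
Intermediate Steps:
w = 106 (w = -2*(-53) = 106)
u(V, m) = 40 - 2*m (u(V, m) = -2*(m - 20) = -2*(-20 + m) = 40 - 2*m)
106 + u(6, 1/(10 - 6))*w = 106 + (40 - 2/(10 - 6))*106 = 106 + (40 - 2/4)*106 = 106 + (40 - 2*¼)*106 = 106 + (40 - ½)*106 = 106 + (79/2)*106 = 106 + 4187 = 4293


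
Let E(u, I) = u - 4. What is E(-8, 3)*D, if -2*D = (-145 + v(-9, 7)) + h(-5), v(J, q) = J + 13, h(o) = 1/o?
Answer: -4236/5 ≈ -847.20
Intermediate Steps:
v(J, q) = 13 + J
D = 353/5 (D = -((-145 + (13 - 9)) + 1/(-5))/2 = -((-145 + 4) - ⅕)/2 = -(-141 - ⅕)/2 = -½*(-706/5) = 353/5 ≈ 70.600)
E(u, I) = -4 + u
E(-8, 3)*D = (-4 - 8)*(353/5) = -12*353/5 = -4236/5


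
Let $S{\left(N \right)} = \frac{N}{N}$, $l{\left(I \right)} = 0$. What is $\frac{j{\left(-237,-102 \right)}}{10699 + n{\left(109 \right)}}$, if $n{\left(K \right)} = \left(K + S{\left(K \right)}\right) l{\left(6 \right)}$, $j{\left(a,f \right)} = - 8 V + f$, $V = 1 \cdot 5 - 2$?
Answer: $- \frac{126}{10699} \approx -0.011777$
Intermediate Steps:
$V = 3$ ($V = 5 - 2 = 3$)
$j{\left(a,f \right)} = -24 + f$ ($j{\left(a,f \right)} = \left(-8\right) 3 + f = -24 + f$)
$S{\left(N \right)} = 1$
$n{\left(K \right)} = 0$ ($n{\left(K \right)} = \left(K + 1\right) 0 = \left(1 + K\right) 0 = 0$)
$\frac{j{\left(-237,-102 \right)}}{10699 + n{\left(109 \right)}} = \frac{-24 - 102}{10699 + 0} = - \frac{126}{10699}$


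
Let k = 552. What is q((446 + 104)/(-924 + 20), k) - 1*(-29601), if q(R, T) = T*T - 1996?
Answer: 332309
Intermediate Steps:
q(R, T) = -1996 + T**2 (q(R, T) = T**2 - 1996 = -1996 + T**2)
q((446 + 104)/(-924 + 20), k) - 1*(-29601) = (-1996 + 552**2) - 1*(-29601) = (-1996 + 304704) + 29601 = 302708 + 29601 = 332309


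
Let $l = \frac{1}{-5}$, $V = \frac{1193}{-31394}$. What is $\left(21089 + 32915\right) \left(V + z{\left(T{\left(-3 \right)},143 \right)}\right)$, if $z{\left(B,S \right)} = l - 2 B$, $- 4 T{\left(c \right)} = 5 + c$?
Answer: $\frac{3229736222}{78485} \approx 41151.0$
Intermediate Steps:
$V = - \frac{1193}{31394}$ ($V = 1193 \left(- \frac{1}{31394}\right) = - \frac{1193}{31394} \approx -0.038001$)
$l = - \frac{1}{5} \approx -0.2$
$T{\left(c \right)} = - \frac{5}{4} - \frac{c}{4}$ ($T{\left(c \right)} = - \frac{5 + c}{4} = - \frac{5}{4} - \frac{c}{4}$)
$z{\left(B,S \right)} = - \frac{1}{5} - 2 B$
$\left(21089 + 32915\right) \left(V + z{\left(T{\left(-3 \right)},143 \right)}\right) = \left(21089 + 32915\right) \left(- \frac{1193}{31394} - \left(\frac{1}{5} + 2 \left(- \frac{5}{4} - - \frac{3}{4}\right)\right)\right) = 54004 \left(- \frac{1193}{31394} - \left(\frac{1}{5} + 2 \left(- \frac{5}{4} + \frac{3}{4}\right)\right)\right) = 54004 \left(- \frac{1193}{31394} - - \frac{4}{5}\right) = 54004 \left(- \frac{1193}{31394} + \left(- \frac{1}{5} + 1\right)\right) = 54004 \left(- \frac{1193}{31394} + \frac{4}{5}\right) = 54004 \cdot \frac{119611}{156970} = \frac{3229736222}{78485}$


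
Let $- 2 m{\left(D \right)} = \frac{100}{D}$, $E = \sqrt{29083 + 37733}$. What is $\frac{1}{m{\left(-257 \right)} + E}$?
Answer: $- \frac{6425}{2206563742} + \frac{792588 \sqrt{29}}{1103281871} \approx 0.0038657$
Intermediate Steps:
$E = 48 \sqrt{29}$ ($E = \sqrt{66816} = 48 \sqrt{29} \approx 258.49$)
$m{\left(D \right)} = - \frac{50}{D}$ ($m{\left(D \right)} = - \frac{100 \frac{1}{D}}{2} = - \frac{50}{D}$)
$\frac{1}{m{\left(-257 \right)} + E} = \frac{1}{- \frac{50}{-257} + 48 \sqrt{29}} = \frac{1}{\left(-50\right) \left(- \frac{1}{257}\right) + 48 \sqrt{29}} = \frac{1}{\frac{50}{257} + 48 \sqrt{29}}$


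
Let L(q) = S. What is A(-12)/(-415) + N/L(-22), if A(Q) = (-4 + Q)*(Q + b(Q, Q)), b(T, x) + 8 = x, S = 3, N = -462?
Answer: -64422/415 ≈ -155.23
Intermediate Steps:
b(T, x) = -8 + x
L(q) = 3
A(Q) = (-8 + 2*Q)*(-4 + Q) (A(Q) = (-4 + Q)*(Q + (-8 + Q)) = (-4 + Q)*(-8 + 2*Q) = (-8 + 2*Q)*(-4 + Q))
A(-12)/(-415) + N/L(-22) = (32 - 16*(-12) + 2*(-12)**2)/(-415) - 462/3 = (32 + 192 + 2*144)*(-1/415) - 462*1/3 = (32 + 192 + 288)*(-1/415) - 154 = 512*(-1/415) - 154 = -512/415 - 154 = -64422/415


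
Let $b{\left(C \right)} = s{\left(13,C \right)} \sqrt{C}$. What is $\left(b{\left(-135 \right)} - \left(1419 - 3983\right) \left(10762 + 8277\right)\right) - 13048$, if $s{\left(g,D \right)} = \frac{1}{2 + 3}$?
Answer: $48802948 + \frac{3 i \sqrt{15}}{5} \approx 4.8803 \cdot 10^{7} + 2.3238 i$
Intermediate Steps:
$s{\left(g,D \right)} = \frac{1}{5}$
$b{\left(C \right)} = \frac{\sqrt{C}}{5}$
$\left(b{\left(-135 \right)} - \left(1419 - 3983\right) \left(10762 + 8277\right)\right) - 13048 = \left(\frac{\sqrt{-135}}{5} - \left(1419 - 3983\right) \left(10762 + 8277\right)\right) - 13048 = \left(\frac{3 i \sqrt{15}}{5} - \left(-2564\right) 19039\right) - 13048 = \left(\frac{3 i \sqrt{15}}{5} - -48815996\right) - 13048 = \left(\frac{3 i \sqrt{15}}{5} + 48815996\right) - 13048 = \left(48815996 + \frac{3 i \sqrt{15}}{5}\right) - 13048 = 48802948 + \frac{3 i \sqrt{15}}{5}$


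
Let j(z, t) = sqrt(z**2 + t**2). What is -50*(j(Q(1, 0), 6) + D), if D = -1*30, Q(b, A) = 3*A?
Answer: 1200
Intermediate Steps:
D = -30
j(z, t) = sqrt(t**2 + z**2)
-50*(j(Q(1, 0), 6) + D) = -50*(sqrt(6**2 + (3*0)**2) - 30) = -50*(sqrt(36 + 0**2) - 30) = -50*(sqrt(36 + 0) - 30) = -50*(sqrt(36) - 30) = -50*(6 - 30) = -50*(-24) = 1200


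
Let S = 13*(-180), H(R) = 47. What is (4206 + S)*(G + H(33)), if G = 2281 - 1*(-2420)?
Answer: 8859768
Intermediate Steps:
G = 4701 (G = 2281 + 2420 = 4701)
S = -2340
(4206 + S)*(G + H(33)) = (4206 - 2340)*(4701 + 47) = 1866*4748 = 8859768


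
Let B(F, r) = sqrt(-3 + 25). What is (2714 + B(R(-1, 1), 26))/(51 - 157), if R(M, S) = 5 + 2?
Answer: -1357/53 - sqrt(22)/106 ≈ -25.648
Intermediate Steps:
R(M, S) = 7
B(F, r) = sqrt(22)
(2714 + B(R(-1, 1), 26))/(51 - 157) = (2714 + sqrt(22))/(51 - 157) = (2714 + sqrt(22))/(-106) = (2714 + sqrt(22))*(-1/106) = -1357/53 - sqrt(22)/106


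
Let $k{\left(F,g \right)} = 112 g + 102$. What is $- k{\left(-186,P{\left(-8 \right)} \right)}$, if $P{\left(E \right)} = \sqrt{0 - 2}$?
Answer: $-102 - 112 i \sqrt{2} \approx -102.0 - 158.39 i$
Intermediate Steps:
$P{\left(E \right)} = i \sqrt{2}$ ($P{\left(E \right)} = \sqrt{-2} = i \sqrt{2}$)
$k{\left(F,g \right)} = 102 + 112 g$
$- k{\left(-186,P{\left(-8 \right)} \right)} = - (102 + 112 i \sqrt{2}) = -102 - 112 i \sqrt{2}$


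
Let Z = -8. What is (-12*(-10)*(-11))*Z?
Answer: 10560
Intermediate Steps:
(-12*(-10)*(-11))*Z = (-12*(-10)*(-11))*(-8) = (120*(-11))*(-8) = -1320*(-8) = 10560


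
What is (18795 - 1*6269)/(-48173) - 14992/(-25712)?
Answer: 25008819/77414011 ≈ 0.32305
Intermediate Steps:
(18795 - 1*6269)/(-48173) - 14992/(-25712) = (18795 - 6269)*(-1/48173) - 14992*(-1/25712) = 12526*(-1/48173) + 937/1607 = -12526/48173 + 937/1607 = 25008819/77414011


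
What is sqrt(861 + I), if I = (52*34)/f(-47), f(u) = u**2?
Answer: sqrt(1903717)/47 ≈ 29.356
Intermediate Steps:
I = 1768/2209 (I = (52*34)/((-47)**2) = 1768/2209 ≈ 0.80036)
sqrt(861 + I) = sqrt(861 + 1768/2209) = sqrt(1903717/2209) = sqrt(1903717)/47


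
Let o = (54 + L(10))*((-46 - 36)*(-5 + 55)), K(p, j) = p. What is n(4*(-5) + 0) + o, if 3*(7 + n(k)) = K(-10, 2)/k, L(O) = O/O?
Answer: -1353041/6 ≈ -2.2551e+5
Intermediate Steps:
L(O) = 1
o = -225500 (o = (54 + 1)*((-46 - 36)*(-5 + 55)) = 55*(-82*50) = 55*(-4100) = -225500)
n(k) = -7 - 10/(3*k) (n(k) = -7 + (-10/k)/3 = -7 - 10/(3*k))
n(4*(-5) + 0) + o = (-7 - 10/(3*(4*(-5) + 0))) - 225500 = (-7 - 10/(3*(-20 + 0))) - 225500 = (-7 - 10/3/(-20)) - 225500 = (-7 - 10/3*(-1/20)) - 225500 = (-7 + ⅙) - 225500 = -41/6 - 225500 = -1353041/6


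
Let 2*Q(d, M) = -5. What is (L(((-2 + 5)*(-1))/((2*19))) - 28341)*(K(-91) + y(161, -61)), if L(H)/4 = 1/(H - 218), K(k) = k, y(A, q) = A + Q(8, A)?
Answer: -31706372565/16574 ≈ -1.9130e+6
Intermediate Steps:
Q(d, M) = -5/2 (Q(d, M) = (½)*(-5) = -5/2)
y(A, q) = -5/2 + A (y(A, q) = A - 5/2 = -5/2 + A)
L(H) = 4/(-218 + H) (L(H) = 4/(H - 218) = 4/(-218 + H))
(L(((-2 + 5)*(-1))/((2*19))) - 28341)*(K(-91) + y(161, -61)) = (4/(-218 + ((-2 + 5)*(-1))/((2*19))) - 28341)*(-91 + (-5/2 + 161)) = (4/(-218 + (3*(-1))/38) - 28341)*(-91 + 317/2) = (4/(-218 - 3*1/38) - 28341)*(135/2) = (4/(-218 - 3/38) - 28341)*(135/2) = (4/(-8287/38) - 28341)*(135/2) = (4*(-38/8287) - 28341)*(135/2) = (-152/8287 - 28341)*(135/2) = -234862019/8287*135/2 = -31706372565/16574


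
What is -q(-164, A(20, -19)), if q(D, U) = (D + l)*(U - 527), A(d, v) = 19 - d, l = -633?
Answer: -420816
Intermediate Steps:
q(D, U) = (-633 + D)*(-527 + U) (q(D, U) = (D - 633)*(U - 527) = (-633 + D)*(-527 + U))
-q(-164, A(20, -19)) = -(333591 - 633*(19 - 1*20) - 527*(-164) - 164*(19 - 1*20)) = -(333591 - 633*(19 - 20) + 86428 - 164*(19 - 20)) = -(333591 - 633*(-1) + 86428 - 164*(-1)) = -(333591 + 633 + 86428 + 164) = -1*420816 = -420816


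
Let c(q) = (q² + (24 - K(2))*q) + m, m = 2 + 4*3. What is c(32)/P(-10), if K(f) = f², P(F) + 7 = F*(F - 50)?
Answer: 1678/593 ≈ 2.8297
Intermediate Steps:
P(F) = -7 + F*(-50 + F) (P(F) = -7 + F*(F - 50) = -7 + F*(-50 + F))
m = 14 (m = 2 + 12 = 14)
c(q) = 14 + q² + 20*q (c(q) = (q² + (24 - 1*2²)*q) + 14 = (q² + (24 - 1*4)*q) + 14 = (q² + (24 - 4)*q) + 14 = (q² + 20*q) + 14 = 14 + q² + 20*q)
c(32)/P(-10) = (14 + 32² + 20*32)/(-7 + (-10)² - 50*(-10)) = (14 + 1024 + 640)/(-7 + 100 + 500) = 1678/593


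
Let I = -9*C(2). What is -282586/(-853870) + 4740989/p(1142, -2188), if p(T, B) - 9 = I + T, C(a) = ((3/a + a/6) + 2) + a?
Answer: 4048498698151/937976195 ≈ 4316.2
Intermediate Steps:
C(a) = 2 + 3/a + 7*a/6 (C(a) = ((3/a + a*(1/6)) + 2) + a = ((3/a + a/6) + 2) + a = (2 + 3/a + a/6) + a = 2 + 3/a + 7*a/6)
I = -105/2 (I = -9*(2 + 3/2 + (7/6)*2) = -9*(2 + 3*(1/2) + 7/3) = -9*(2 + 3/2 + 7/3) = -9*35/6 = -105/2 ≈ -52.500)
p(T, B) = -87/2 + T (p(T, B) = 9 + (-105/2 + T) = -87/2 + T)
-282586/(-853870) + 4740989/p(1142, -2188) = -282586/(-853870) + 4740989/(-87/2 + 1142) = -282586*(-1/853870) + 4740989/(2197/2) = 141293/426935 + 4740989*(2/2197) = 141293/426935 + 9481978/2197 = 4048498698151/937976195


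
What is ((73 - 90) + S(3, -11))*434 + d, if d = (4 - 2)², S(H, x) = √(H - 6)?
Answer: -7374 + 434*I*√3 ≈ -7374.0 + 751.71*I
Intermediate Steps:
S(H, x) = √(-6 + H)
d = 4 (d = 2² = 4)
((73 - 90) + S(3, -11))*434 + d = ((73 - 90) + √(-6 + 3))*434 + 4 = (-17 + √(-3))*434 + 4 = (-17 + I*√3)*434 + 4 = (-7378 + 434*I*√3) + 4 = -7374 + 434*I*√3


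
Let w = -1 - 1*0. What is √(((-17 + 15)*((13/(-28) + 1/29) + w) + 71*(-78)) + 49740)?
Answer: √7286552238/406 ≈ 210.25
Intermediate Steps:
w = -1 (w = -1 + 0 = -1)
√(((-17 + 15)*((13/(-28) + 1/29) + w) + 71*(-78)) + 49740) = √(((-17 + 15)*((13/(-28) + 1/29) - 1) + 71*(-78)) + 49740) = √((-2*((13*(-1/28) + 1*(1/29)) - 1) - 5538) + 49740) = √((-2*((-13/28 + 1/29) - 1) - 5538) + 49740) = √((-2*(-349/812 - 1) - 5538) + 49740) = √((-2*(-1161/812) - 5538) + 49740) = √((1161/406 - 5538) + 49740) = √(-2247267/406 + 49740) = √(17947173/406) = √7286552238/406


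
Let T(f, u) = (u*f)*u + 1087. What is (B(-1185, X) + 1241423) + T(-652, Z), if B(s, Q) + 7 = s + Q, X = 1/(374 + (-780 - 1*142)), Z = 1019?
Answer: -370321989593/548 ≈ -6.7577e+8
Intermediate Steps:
X = -1/548 (X = 1/(374 + (-780 - 142)) = 1/(374 - 922) = 1/(-548) = -1/548 ≈ -0.0018248)
B(s, Q) = -7 + Q + s (B(s, Q) = -7 + (s + Q) = -7 + (Q + s) = -7 + Q + s)
T(f, u) = 1087 + f*u² (T(f, u) = (f*u)*u + 1087 = f*u² + 1087 = 1087 + f*u²)
(B(-1185, X) + 1241423) + T(-652, Z) = ((-7 - 1/548 - 1185) + 1241423) + (1087 - 652*1019²) = (-653217/548 + 1241423) + (1087 - 652*1038361) = 679646587/548 + (1087 - 677011372) = 679646587/548 - 677010285 = -370321989593/548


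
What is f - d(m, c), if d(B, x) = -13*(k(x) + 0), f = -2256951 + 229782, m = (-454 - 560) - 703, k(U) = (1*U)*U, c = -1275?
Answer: 19105956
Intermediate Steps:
k(U) = U² (k(U) = U*U = U²)
m = -1717 (m = -1014 - 703 = -1717)
f = -2027169
d(B, x) = -13*x² (d(B, x) = -13*(x² + 0) = -13*x²)
f - d(m, c) = -2027169 - (-13)*(-1275)² = -2027169 - (-13)*1625625 = -2027169 - 1*(-21133125) = -2027169 + 21133125 = 19105956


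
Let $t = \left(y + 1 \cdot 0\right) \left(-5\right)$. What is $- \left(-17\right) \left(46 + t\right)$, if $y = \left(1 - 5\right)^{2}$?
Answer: $-578$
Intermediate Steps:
$y = 16$ ($y = \left(-4\right)^{2} = 16$)
$t = -80$ ($t = \left(16 + 1 \cdot 0\right) \left(-5\right) = \left(16 + 0\right) \left(-5\right) = 16 \left(-5\right) = -80$)
$- \left(-17\right) \left(46 + t\right) = - \left(-17\right) \left(46 - 80\right) = - \left(-17\right) \left(-34\right) = \left(-1\right) 578 = -578$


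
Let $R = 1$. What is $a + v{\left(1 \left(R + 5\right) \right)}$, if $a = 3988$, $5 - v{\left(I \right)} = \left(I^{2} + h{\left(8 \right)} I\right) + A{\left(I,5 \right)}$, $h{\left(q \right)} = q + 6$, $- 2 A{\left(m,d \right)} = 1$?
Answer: $\frac{7747}{2} \approx 3873.5$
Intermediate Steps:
$A{\left(m,d \right)} = - \frac{1}{2}$ ($A{\left(m,d \right)} = \left(- \frac{1}{2}\right) 1 = - \frac{1}{2}$)
$h{\left(q \right)} = 6 + q$
$v{\left(I \right)} = \frac{11}{2} - I^{2} - 14 I$ ($v{\left(I \right)} = 5 - \left(\left(I^{2} + \left(6 + 8\right) I\right) - \frac{1}{2}\right) = 5 - \left(\left(I^{2} + 14 I\right) - \frac{1}{2}\right) = 5 - \left(- \frac{1}{2} + I^{2} + 14 I\right) = \frac{11}{2} - I^{2} - 14 I$)
$a + v{\left(1 \left(R + 5\right) \right)} = 3988 - \left(- \frac{11}{2} + \left(1 \left(1 + 5\right)\right)^{2} + 14 \cdot 1 \left(1 + 5\right)\right) = 3988 - \left(- \frac{11}{2} + \left(1 \cdot 6\right)^{2} + 14 \cdot 1 \cdot 6\right) = 3988 - \frac{229}{2} = \frac{7747}{2}$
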